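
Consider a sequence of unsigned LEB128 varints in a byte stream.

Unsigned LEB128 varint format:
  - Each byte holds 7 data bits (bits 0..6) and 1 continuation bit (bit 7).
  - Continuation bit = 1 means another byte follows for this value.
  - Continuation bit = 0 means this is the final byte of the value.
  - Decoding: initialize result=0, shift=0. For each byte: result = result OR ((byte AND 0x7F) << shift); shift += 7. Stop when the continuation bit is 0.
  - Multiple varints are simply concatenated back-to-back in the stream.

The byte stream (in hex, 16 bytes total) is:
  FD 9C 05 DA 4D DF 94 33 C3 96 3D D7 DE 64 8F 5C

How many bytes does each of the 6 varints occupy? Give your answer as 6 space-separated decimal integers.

Answer: 3 2 3 3 3 2

Derivation:
  byte[0]=0xFD cont=1 payload=0x7D=125: acc |= 125<<0 -> acc=125 shift=7
  byte[1]=0x9C cont=1 payload=0x1C=28: acc |= 28<<7 -> acc=3709 shift=14
  byte[2]=0x05 cont=0 payload=0x05=5: acc |= 5<<14 -> acc=85629 shift=21 [end]
Varint 1: bytes[0:3] = FD 9C 05 -> value 85629 (3 byte(s))
  byte[3]=0xDA cont=1 payload=0x5A=90: acc |= 90<<0 -> acc=90 shift=7
  byte[4]=0x4D cont=0 payload=0x4D=77: acc |= 77<<7 -> acc=9946 shift=14 [end]
Varint 2: bytes[3:5] = DA 4D -> value 9946 (2 byte(s))
  byte[5]=0xDF cont=1 payload=0x5F=95: acc |= 95<<0 -> acc=95 shift=7
  byte[6]=0x94 cont=1 payload=0x14=20: acc |= 20<<7 -> acc=2655 shift=14
  byte[7]=0x33 cont=0 payload=0x33=51: acc |= 51<<14 -> acc=838239 shift=21 [end]
Varint 3: bytes[5:8] = DF 94 33 -> value 838239 (3 byte(s))
  byte[8]=0xC3 cont=1 payload=0x43=67: acc |= 67<<0 -> acc=67 shift=7
  byte[9]=0x96 cont=1 payload=0x16=22: acc |= 22<<7 -> acc=2883 shift=14
  byte[10]=0x3D cont=0 payload=0x3D=61: acc |= 61<<14 -> acc=1002307 shift=21 [end]
Varint 4: bytes[8:11] = C3 96 3D -> value 1002307 (3 byte(s))
  byte[11]=0xD7 cont=1 payload=0x57=87: acc |= 87<<0 -> acc=87 shift=7
  byte[12]=0xDE cont=1 payload=0x5E=94: acc |= 94<<7 -> acc=12119 shift=14
  byte[13]=0x64 cont=0 payload=0x64=100: acc |= 100<<14 -> acc=1650519 shift=21 [end]
Varint 5: bytes[11:14] = D7 DE 64 -> value 1650519 (3 byte(s))
  byte[14]=0x8F cont=1 payload=0x0F=15: acc |= 15<<0 -> acc=15 shift=7
  byte[15]=0x5C cont=0 payload=0x5C=92: acc |= 92<<7 -> acc=11791 shift=14 [end]
Varint 6: bytes[14:16] = 8F 5C -> value 11791 (2 byte(s))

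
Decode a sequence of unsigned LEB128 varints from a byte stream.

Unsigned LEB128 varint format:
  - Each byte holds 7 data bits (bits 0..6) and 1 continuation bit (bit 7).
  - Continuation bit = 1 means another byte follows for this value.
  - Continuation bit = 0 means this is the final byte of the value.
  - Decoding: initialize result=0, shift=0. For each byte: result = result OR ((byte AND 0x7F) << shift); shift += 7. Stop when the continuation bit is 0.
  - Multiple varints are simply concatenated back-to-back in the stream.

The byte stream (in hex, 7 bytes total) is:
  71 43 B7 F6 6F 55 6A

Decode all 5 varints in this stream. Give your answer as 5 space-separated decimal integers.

  byte[0]=0x71 cont=0 payload=0x71=113: acc |= 113<<0 -> acc=113 shift=7 [end]
Varint 1: bytes[0:1] = 71 -> value 113 (1 byte(s))
  byte[1]=0x43 cont=0 payload=0x43=67: acc |= 67<<0 -> acc=67 shift=7 [end]
Varint 2: bytes[1:2] = 43 -> value 67 (1 byte(s))
  byte[2]=0xB7 cont=1 payload=0x37=55: acc |= 55<<0 -> acc=55 shift=7
  byte[3]=0xF6 cont=1 payload=0x76=118: acc |= 118<<7 -> acc=15159 shift=14
  byte[4]=0x6F cont=0 payload=0x6F=111: acc |= 111<<14 -> acc=1833783 shift=21 [end]
Varint 3: bytes[2:5] = B7 F6 6F -> value 1833783 (3 byte(s))
  byte[5]=0x55 cont=0 payload=0x55=85: acc |= 85<<0 -> acc=85 shift=7 [end]
Varint 4: bytes[5:6] = 55 -> value 85 (1 byte(s))
  byte[6]=0x6A cont=0 payload=0x6A=106: acc |= 106<<0 -> acc=106 shift=7 [end]
Varint 5: bytes[6:7] = 6A -> value 106 (1 byte(s))

Answer: 113 67 1833783 85 106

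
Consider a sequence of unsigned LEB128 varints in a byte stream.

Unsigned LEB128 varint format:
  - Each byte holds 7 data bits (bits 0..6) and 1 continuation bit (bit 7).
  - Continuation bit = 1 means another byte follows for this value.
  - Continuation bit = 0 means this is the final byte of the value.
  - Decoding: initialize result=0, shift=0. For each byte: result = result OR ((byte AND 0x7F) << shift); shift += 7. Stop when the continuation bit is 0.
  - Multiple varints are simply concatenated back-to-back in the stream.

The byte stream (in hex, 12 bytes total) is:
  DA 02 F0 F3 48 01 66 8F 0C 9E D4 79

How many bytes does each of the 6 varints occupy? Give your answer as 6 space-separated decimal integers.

  byte[0]=0xDA cont=1 payload=0x5A=90: acc |= 90<<0 -> acc=90 shift=7
  byte[1]=0x02 cont=0 payload=0x02=2: acc |= 2<<7 -> acc=346 shift=14 [end]
Varint 1: bytes[0:2] = DA 02 -> value 346 (2 byte(s))
  byte[2]=0xF0 cont=1 payload=0x70=112: acc |= 112<<0 -> acc=112 shift=7
  byte[3]=0xF3 cont=1 payload=0x73=115: acc |= 115<<7 -> acc=14832 shift=14
  byte[4]=0x48 cont=0 payload=0x48=72: acc |= 72<<14 -> acc=1194480 shift=21 [end]
Varint 2: bytes[2:5] = F0 F3 48 -> value 1194480 (3 byte(s))
  byte[5]=0x01 cont=0 payload=0x01=1: acc |= 1<<0 -> acc=1 shift=7 [end]
Varint 3: bytes[5:6] = 01 -> value 1 (1 byte(s))
  byte[6]=0x66 cont=0 payload=0x66=102: acc |= 102<<0 -> acc=102 shift=7 [end]
Varint 4: bytes[6:7] = 66 -> value 102 (1 byte(s))
  byte[7]=0x8F cont=1 payload=0x0F=15: acc |= 15<<0 -> acc=15 shift=7
  byte[8]=0x0C cont=0 payload=0x0C=12: acc |= 12<<7 -> acc=1551 shift=14 [end]
Varint 5: bytes[7:9] = 8F 0C -> value 1551 (2 byte(s))
  byte[9]=0x9E cont=1 payload=0x1E=30: acc |= 30<<0 -> acc=30 shift=7
  byte[10]=0xD4 cont=1 payload=0x54=84: acc |= 84<<7 -> acc=10782 shift=14
  byte[11]=0x79 cont=0 payload=0x79=121: acc |= 121<<14 -> acc=1993246 shift=21 [end]
Varint 6: bytes[9:12] = 9E D4 79 -> value 1993246 (3 byte(s))

Answer: 2 3 1 1 2 3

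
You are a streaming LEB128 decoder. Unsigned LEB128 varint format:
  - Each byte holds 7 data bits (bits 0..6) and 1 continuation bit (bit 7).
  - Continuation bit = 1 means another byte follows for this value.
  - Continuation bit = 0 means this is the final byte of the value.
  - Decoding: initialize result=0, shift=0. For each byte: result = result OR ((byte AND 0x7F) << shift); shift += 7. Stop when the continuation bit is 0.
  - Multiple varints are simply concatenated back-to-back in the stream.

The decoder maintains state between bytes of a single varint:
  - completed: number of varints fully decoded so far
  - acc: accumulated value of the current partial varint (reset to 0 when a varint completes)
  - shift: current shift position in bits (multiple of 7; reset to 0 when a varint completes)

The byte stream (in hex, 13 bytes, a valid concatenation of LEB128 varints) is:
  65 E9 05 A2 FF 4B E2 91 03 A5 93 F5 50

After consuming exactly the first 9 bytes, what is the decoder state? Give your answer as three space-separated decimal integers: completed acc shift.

byte[0]=0x65 cont=0 payload=0x65: varint #1 complete (value=101); reset -> completed=1 acc=0 shift=0
byte[1]=0xE9 cont=1 payload=0x69: acc |= 105<<0 -> completed=1 acc=105 shift=7
byte[2]=0x05 cont=0 payload=0x05: varint #2 complete (value=745); reset -> completed=2 acc=0 shift=0
byte[3]=0xA2 cont=1 payload=0x22: acc |= 34<<0 -> completed=2 acc=34 shift=7
byte[4]=0xFF cont=1 payload=0x7F: acc |= 127<<7 -> completed=2 acc=16290 shift=14
byte[5]=0x4B cont=0 payload=0x4B: varint #3 complete (value=1245090); reset -> completed=3 acc=0 shift=0
byte[6]=0xE2 cont=1 payload=0x62: acc |= 98<<0 -> completed=3 acc=98 shift=7
byte[7]=0x91 cont=1 payload=0x11: acc |= 17<<7 -> completed=3 acc=2274 shift=14
byte[8]=0x03 cont=0 payload=0x03: varint #4 complete (value=51426); reset -> completed=4 acc=0 shift=0

Answer: 4 0 0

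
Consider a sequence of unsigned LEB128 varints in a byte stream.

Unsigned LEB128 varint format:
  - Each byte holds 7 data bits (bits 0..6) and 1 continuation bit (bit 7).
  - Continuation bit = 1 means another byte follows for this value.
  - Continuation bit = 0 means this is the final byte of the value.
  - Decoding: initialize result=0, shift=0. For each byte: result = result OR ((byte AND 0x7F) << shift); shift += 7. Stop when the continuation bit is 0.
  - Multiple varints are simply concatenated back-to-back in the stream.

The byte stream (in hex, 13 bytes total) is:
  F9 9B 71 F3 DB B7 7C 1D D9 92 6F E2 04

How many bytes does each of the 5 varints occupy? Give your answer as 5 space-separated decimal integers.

  byte[0]=0xF9 cont=1 payload=0x79=121: acc |= 121<<0 -> acc=121 shift=7
  byte[1]=0x9B cont=1 payload=0x1B=27: acc |= 27<<7 -> acc=3577 shift=14
  byte[2]=0x71 cont=0 payload=0x71=113: acc |= 113<<14 -> acc=1854969 shift=21 [end]
Varint 1: bytes[0:3] = F9 9B 71 -> value 1854969 (3 byte(s))
  byte[3]=0xF3 cont=1 payload=0x73=115: acc |= 115<<0 -> acc=115 shift=7
  byte[4]=0xDB cont=1 payload=0x5B=91: acc |= 91<<7 -> acc=11763 shift=14
  byte[5]=0xB7 cont=1 payload=0x37=55: acc |= 55<<14 -> acc=912883 shift=21
  byte[6]=0x7C cont=0 payload=0x7C=124: acc |= 124<<21 -> acc=260959731 shift=28 [end]
Varint 2: bytes[3:7] = F3 DB B7 7C -> value 260959731 (4 byte(s))
  byte[7]=0x1D cont=0 payload=0x1D=29: acc |= 29<<0 -> acc=29 shift=7 [end]
Varint 3: bytes[7:8] = 1D -> value 29 (1 byte(s))
  byte[8]=0xD9 cont=1 payload=0x59=89: acc |= 89<<0 -> acc=89 shift=7
  byte[9]=0x92 cont=1 payload=0x12=18: acc |= 18<<7 -> acc=2393 shift=14
  byte[10]=0x6F cont=0 payload=0x6F=111: acc |= 111<<14 -> acc=1821017 shift=21 [end]
Varint 4: bytes[8:11] = D9 92 6F -> value 1821017 (3 byte(s))
  byte[11]=0xE2 cont=1 payload=0x62=98: acc |= 98<<0 -> acc=98 shift=7
  byte[12]=0x04 cont=0 payload=0x04=4: acc |= 4<<7 -> acc=610 shift=14 [end]
Varint 5: bytes[11:13] = E2 04 -> value 610 (2 byte(s))

Answer: 3 4 1 3 2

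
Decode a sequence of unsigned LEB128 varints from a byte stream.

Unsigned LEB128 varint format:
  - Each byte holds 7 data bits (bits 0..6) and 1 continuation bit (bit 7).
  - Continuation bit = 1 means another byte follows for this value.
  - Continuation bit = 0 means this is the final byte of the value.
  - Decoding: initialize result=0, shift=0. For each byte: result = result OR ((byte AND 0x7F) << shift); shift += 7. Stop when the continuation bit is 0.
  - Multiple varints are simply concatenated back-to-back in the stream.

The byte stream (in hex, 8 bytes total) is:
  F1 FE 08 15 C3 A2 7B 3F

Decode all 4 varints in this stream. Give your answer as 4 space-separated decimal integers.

  byte[0]=0xF1 cont=1 payload=0x71=113: acc |= 113<<0 -> acc=113 shift=7
  byte[1]=0xFE cont=1 payload=0x7E=126: acc |= 126<<7 -> acc=16241 shift=14
  byte[2]=0x08 cont=0 payload=0x08=8: acc |= 8<<14 -> acc=147313 shift=21 [end]
Varint 1: bytes[0:3] = F1 FE 08 -> value 147313 (3 byte(s))
  byte[3]=0x15 cont=0 payload=0x15=21: acc |= 21<<0 -> acc=21 shift=7 [end]
Varint 2: bytes[3:4] = 15 -> value 21 (1 byte(s))
  byte[4]=0xC3 cont=1 payload=0x43=67: acc |= 67<<0 -> acc=67 shift=7
  byte[5]=0xA2 cont=1 payload=0x22=34: acc |= 34<<7 -> acc=4419 shift=14
  byte[6]=0x7B cont=0 payload=0x7B=123: acc |= 123<<14 -> acc=2019651 shift=21 [end]
Varint 3: bytes[4:7] = C3 A2 7B -> value 2019651 (3 byte(s))
  byte[7]=0x3F cont=0 payload=0x3F=63: acc |= 63<<0 -> acc=63 shift=7 [end]
Varint 4: bytes[7:8] = 3F -> value 63 (1 byte(s))

Answer: 147313 21 2019651 63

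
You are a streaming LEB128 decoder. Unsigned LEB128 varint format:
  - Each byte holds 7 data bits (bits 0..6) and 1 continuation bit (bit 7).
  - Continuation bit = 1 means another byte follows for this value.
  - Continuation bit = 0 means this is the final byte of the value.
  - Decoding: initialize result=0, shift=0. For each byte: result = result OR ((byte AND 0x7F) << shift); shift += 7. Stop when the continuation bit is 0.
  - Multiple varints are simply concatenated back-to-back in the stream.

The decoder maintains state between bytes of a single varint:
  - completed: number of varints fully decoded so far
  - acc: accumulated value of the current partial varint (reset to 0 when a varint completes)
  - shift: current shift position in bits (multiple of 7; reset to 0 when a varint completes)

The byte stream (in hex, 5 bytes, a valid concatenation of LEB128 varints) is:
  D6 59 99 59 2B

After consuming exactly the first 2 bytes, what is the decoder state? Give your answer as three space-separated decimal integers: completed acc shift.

byte[0]=0xD6 cont=1 payload=0x56: acc |= 86<<0 -> completed=0 acc=86 shift=7
byte[1]=0x59 cont=0 payload=0x59: varint #1 complete (value=11478); reset -> completed=1 acc=0 shift=0

Answer: 1 0 0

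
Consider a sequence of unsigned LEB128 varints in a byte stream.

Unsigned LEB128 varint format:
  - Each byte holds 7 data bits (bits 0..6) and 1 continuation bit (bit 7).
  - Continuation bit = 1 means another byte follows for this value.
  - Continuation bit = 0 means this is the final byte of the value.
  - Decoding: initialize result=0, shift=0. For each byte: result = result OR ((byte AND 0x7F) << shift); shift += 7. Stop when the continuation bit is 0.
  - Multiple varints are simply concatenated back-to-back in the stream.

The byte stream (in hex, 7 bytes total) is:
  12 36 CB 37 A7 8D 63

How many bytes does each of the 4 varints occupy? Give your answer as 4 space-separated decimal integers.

  byte[0]=0x12 cont=0 payload=0x12=18: acc |= 18<<0 -> acc=18 shift=7 [end]
Varint 1: bytes[0:1] = 12 -> value 18 (1 byte(s))
  byte[1]=0x36 cont=0 payload=0x36=54: acc |= 54<<0 -> acc=54 shift=7 [end]
Varint 2: bytes[1:2] = 36 -> value 54 (1 byte(s))
  byte[2]=0xCB cont=1 payload=0x4B=75: acc |= 75<<0 -> acc=75 shift=7
  byte[3]=0x37 cont=0 payload=0x37=55: acc |= 55<<7 -> acc=7115 shift=14 [end]
Varint 3: bytes[2:4] = CB 37 -> value 7115 (2 byte(s))
  byte[4]=0xA7 cont=1 payload=0x27=39: acc |= 39<<0 -> acc=39 shift=7
  byte[5]=0x8D cont=1 payload=0x0D=13: acc |= 13<<7 -> acc=1703 shift=14
  byte[6]=0x63 cont=0 payload=0x63=99: acc |= 99<<14 -> acc=1623719 shift=21 [end]
Varint 4: bytes[4:7] = A7 8D 63 -> value 1623719 (3 byte(s))

Answer: 1 1 2 3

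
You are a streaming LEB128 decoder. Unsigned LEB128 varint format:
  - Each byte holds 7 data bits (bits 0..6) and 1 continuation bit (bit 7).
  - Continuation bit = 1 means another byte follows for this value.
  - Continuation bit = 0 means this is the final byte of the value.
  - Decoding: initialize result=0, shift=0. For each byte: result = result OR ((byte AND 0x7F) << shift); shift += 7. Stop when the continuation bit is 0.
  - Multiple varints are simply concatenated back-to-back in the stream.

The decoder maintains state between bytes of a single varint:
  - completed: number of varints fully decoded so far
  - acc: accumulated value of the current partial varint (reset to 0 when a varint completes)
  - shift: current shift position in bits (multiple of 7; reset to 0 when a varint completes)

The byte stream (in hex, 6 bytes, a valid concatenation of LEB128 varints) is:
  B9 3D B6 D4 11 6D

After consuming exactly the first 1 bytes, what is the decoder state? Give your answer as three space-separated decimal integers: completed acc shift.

byte[0]=0xB9 cont=1 payload=0x39: acc |= 57<<0 -> completed=0 acc=57 shift=7

Answer: 0 57 7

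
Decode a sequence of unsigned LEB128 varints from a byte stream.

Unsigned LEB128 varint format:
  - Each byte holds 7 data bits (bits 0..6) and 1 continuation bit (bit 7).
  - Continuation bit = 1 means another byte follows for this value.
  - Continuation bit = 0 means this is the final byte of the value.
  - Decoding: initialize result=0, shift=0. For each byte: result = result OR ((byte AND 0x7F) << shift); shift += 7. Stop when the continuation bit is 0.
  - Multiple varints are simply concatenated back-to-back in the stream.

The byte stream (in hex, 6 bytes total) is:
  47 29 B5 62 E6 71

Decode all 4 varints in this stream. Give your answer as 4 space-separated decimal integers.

Answer: 71 41 12597 14566

Derivation:
  byte[0]=0x47 cont=0 payload=0x47=71: acc |= 71<<0 -> acc=71 shift=7 [end]
Varint 1: bytes[0:1] = 47 -> value 71 (1 byte(s))
  byte[1]=0x29 cont=0 payload=0x29=41: acc |= 41<<0 -> acc=41 shift=7 [end]
Varint 2: bytes[1:2] = 29 -> value 41 (1 byte(s))
  byte[2]=0xB5 cont=1 payload=0x35=53: acc |= 53<<0 -> acc=53 shift=7
  byte[3]=0x62 cont=0 payload=0x62=98: acc |= 98<<7 -> acc=12597 shift=14 [end]
Varint 3: bytes[2:4] = B5 62 -> value 12597 (2 byte(s))
  byte[4]=0xE6 cont=1 payload=0x66=102: acc |= 102<<0 -> acc=102 shift=7
  byte[5]=0x71 cont=0 payload=0x71=113: acc |= 113<<7 -> acc=14566 shift=14 [end]
Varint 4: bytes[4:6] = E6 71 -> value 14566 (2 byte(s))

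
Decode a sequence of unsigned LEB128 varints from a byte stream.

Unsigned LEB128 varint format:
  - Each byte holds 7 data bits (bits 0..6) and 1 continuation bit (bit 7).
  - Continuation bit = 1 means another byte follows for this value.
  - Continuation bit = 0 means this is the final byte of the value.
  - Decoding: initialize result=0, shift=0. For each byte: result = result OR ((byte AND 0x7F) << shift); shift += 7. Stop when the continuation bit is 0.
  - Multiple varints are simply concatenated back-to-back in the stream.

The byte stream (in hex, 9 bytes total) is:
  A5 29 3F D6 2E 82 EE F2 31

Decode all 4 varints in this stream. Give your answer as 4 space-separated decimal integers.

Answer: 5285 63 5974 104642306

Derivation:
  byte[0]=0xA5 cont=1 payload=0x25=37: acc |= 37<<0 -> acc=37 shift=7
  byte[1]=0x29 cont=0 payload=0x29=41: acc |= 41<<7 -> acc=5285 shift=14 [end]
Varint 1: bytes[0:2] = A5 29 -> value 5285 (2 byte(s))
  byte[2]=0x3F cont=0 payload=0x3F=63: acc |= 63<<0 -> acc=63 shift=7 [end]
Varint 2: bytes[2:3] = 3F -> value 63 (1 byte(s))
  byte[3]=0xD6 cont=1 payload=0x56=86: acc |= 86<<0 -> acc=86 shift=7
  byte[4]=0x2E cont=0 payload=0x2E=46: acc |= 46<<7 -> acc=5974 shift=14 [end]
Varint 3: bytes[3:5] = D6 2E -> value 5974 (2 byte(s))
  byte[5]=0x82 cont=1 payload=0x02=2: acc |= 2<<0 -> acc=2 shift=7
  byte[6]=0xEE cont=1 payload=0x6E=110: acc |= 110<<7 -> acc=14082 shift=14
  byte[7]=0xF2 cont=1 payload=0x72=114: acc |= 114<<14 -> acc=1881858 shift=21
  byte[8]=0x31 cont=0 payload=0x31=49: acc |= 49<<21 -> acc=104642306 shift=28 [end]
Varint 4: bytes[5:9] = 82 EE F2 31 -> value 104642306 (4 byte(s))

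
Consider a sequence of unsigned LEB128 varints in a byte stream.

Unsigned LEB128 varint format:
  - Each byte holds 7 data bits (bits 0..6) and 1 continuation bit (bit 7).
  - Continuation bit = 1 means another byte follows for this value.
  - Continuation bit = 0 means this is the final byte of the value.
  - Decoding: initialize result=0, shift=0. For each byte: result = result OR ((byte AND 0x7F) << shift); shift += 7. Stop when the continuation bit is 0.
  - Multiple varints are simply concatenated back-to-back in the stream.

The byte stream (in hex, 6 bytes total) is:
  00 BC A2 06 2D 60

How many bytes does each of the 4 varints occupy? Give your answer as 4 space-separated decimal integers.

  byte[0]=0x00 cont=0 payload=0x00=0: acc |= 0<<0 -> acc=0 shift=7 [end]
Varint 1: bytes[0:1] = 00 -> value 0 (1 byte(s))
  byte[1]=0xBC cont=1 payload=0x3C=60: acc |= 60<<0 -> acc=60 shift=7
  byte[2]=0xA2 cont=1 payload=0x22=34: acc |= 34<<7 -> acc=4412 shift=14
  byte[3]=0x06 cont=0 payload=0x06=6: acc |= 6<<14 -> acc=102716 shift=21 [end]
Varint 2: bytes[1:4] = BC A2 06 -> value 102716 (3 byte(s))
  byte[4]=0x2D cont=0 payload=0x2D=45: acc |= 45<<0 -> acc=45 shift=7 [end]
Varint 3: bytes[4:5] = 2D -> value 45 (1 byte(s))
  byte[5]=0x60 cont=0 payload=0x60=96: acc |= 96<<0 -> acc=96 shift=7 [end]
Varint 4: bytes[5:6] = 60 -> value 96 (1 byte(s))

Answer: 1 3 1 1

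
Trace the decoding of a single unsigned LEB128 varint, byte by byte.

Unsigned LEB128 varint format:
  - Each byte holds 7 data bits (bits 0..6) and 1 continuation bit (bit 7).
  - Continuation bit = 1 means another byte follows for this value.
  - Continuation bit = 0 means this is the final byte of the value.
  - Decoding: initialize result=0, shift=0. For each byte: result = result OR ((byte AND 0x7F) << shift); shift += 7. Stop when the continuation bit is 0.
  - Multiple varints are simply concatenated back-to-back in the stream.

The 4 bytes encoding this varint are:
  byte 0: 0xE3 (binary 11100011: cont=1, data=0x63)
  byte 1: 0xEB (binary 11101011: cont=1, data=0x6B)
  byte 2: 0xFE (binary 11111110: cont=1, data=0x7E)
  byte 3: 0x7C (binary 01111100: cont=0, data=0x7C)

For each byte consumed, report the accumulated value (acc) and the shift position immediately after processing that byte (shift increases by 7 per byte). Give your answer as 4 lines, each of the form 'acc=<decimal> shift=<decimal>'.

byte 0=0xE3: payload=0x63=99, contrib = 99<<0 = 99; acc -> 99, shift -> 7
byte 1=0xEB: payload=0x6B=107, contrib = 107<<7 = 13696; acc -> 13795, shift -> 14
byte 2=0xFE: payload=0x7E=126, contrib = 126<<14 = 2064384; acc -> 2078179, shift -> 21
byte 3=0x7C: payload=0x7C=124, contrib = 124<<21 = 260046848; acc -> 262125027, shift -> 28

Answer: acc=99 shift=7
acc=13795 shift=14
acc=2078179 shift=21
acc=262125027 shift=28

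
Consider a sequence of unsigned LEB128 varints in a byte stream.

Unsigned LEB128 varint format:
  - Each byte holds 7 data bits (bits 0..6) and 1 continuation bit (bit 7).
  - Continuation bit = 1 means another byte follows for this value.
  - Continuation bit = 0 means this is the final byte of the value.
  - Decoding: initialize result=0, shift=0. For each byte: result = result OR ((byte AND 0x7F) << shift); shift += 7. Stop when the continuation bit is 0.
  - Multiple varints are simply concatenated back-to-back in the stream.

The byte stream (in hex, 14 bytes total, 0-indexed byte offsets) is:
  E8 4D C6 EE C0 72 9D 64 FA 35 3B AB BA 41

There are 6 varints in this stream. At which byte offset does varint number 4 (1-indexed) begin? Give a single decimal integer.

  byte[0]=0xE8 cont=1 payload=0x68=104: acc |= 104<<0 -> acc=104 shift=7
  byte[1]=0x4D cont=0 payload=0x4D=77: acc |= 77<<7 -> acc=9960 shift=14 [end]
Varint 1: bytes[0:2] = E8 4D -> value 9960 (2 byte(s))
  byte[2]=0xC6 cont=1 payload=0x46=70: acc |= 70<<0 -> acc=70 shift=7
  byte[3]=0xEE cont=1 payload=0x6E=110: acc |= 110<<7 -> acc=14150 shift=14
  byte[4]=0xC0 cont=1 payload=0x40=64: acc |= 64<<14 -> acc=1062726 shift=21
  byte[5]=0x72 cont=0 payload=0x72=114: acc |= 114<<21 -> acc=240138054 shift=28 [end]
Varint 2: bytes[2:6] = C6 EE C0 72 -> value 240138054 (4 byte(s))
  byte[6]=0x9D cont=1 payload=0x1D=29: acc |= 29<<0 -> acc=29 shift=7
  byte[7]=0x64 cont=0 payload=0x64=100: acc |= 100<<7 -> acc=12829 shift=14 [end]
Varint 3: bytes[6:8] = 9D 64 -> value 12829 (2 byte(s))
  byte[8]=0xFA cont=1 payload=0x7A=122: acc |= 122<<0 -> acc=122 shift=7
  byte[9]=0x35 cont=0 payload=0x35=53: acc |= 53<<7 -> acc=6906 shift=14 [end]
Varint 4: bytes[8:10] = FA 35 -> value 6906 (2 byte(s))
  byte[10]=0x3B cont=0 payload=0x3B=59: acc |= 59<<0 -> acc=59 shift=7 [end]
Varint 5: bytes[10:11] = 3B -> value 59 (1 byte(s))
  byte[11]=0xAB cont=1 payload=0x2B=43: acc |= 43<<0 -> acc=43 shift=7
  byte[12]=0xBA cont=1 payload=0x3A=58: acc |= 58<<7 -> acc=7467 shift=14
  byte[13]=0x41 cont=0 payload=0x41=65: acc |= 65<<14 -> acc=1072427 shift=21 [end]
Varint 6: bytes[11:14] = AB BA 41 -> value 1072427 (3 byte(s))

Answer: 8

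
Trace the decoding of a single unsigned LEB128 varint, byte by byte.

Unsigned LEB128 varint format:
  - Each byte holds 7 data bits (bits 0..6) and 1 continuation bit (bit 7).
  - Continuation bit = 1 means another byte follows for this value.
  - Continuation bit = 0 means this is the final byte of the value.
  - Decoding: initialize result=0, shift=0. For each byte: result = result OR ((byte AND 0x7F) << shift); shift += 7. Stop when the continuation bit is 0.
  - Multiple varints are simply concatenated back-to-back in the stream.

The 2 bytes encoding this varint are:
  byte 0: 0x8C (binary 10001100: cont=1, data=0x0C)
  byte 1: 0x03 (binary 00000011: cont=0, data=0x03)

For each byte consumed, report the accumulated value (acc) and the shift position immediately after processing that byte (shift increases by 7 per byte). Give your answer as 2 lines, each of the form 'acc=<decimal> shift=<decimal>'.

byte 0=0x8C: payload=0x0C=12, contrib = 12<<0 = 12; acc -> 12, shift -> 7
byte 1=0x03: payload=0x03=3, contrib = 3<<7 = 384; acc -> 396, shift -> 14

Answer: acc=12 shift=7
acc=396 shift=14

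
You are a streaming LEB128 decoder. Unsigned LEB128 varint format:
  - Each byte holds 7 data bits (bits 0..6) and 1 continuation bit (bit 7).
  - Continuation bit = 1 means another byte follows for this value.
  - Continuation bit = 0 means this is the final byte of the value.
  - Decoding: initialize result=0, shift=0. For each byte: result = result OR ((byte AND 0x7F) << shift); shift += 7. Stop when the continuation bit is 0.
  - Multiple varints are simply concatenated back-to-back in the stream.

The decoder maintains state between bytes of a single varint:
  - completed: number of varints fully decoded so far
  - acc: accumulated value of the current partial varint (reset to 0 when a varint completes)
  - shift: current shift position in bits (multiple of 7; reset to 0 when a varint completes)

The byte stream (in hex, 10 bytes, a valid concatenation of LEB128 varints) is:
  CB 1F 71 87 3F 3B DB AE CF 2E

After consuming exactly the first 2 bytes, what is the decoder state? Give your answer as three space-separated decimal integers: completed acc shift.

byte[0]=0xCB cont=1 payload=0x4B: acc |= 75<<0 -> completed=0 acc=75 shift=7
byte[1]=0x1F cont=0 payload=0x1F: varint #1 complete (value=4043); reset -> completed=1 acc=0 shift=0

Answer: 1 0 0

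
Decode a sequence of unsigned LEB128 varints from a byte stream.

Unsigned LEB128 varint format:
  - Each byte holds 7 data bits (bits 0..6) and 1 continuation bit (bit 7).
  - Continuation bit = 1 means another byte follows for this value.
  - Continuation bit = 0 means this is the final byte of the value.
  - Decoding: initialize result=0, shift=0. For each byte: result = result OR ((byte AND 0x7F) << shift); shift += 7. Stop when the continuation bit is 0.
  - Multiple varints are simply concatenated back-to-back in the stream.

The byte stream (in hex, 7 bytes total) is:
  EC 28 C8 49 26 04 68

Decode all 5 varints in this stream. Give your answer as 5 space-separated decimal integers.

Answer: 5228 9416 38 4 104

Derivation:
  byte[0]=0xEC cont=1 payload=0x6C=108: acc |= 108<<0 -> acc=108 shift=7
  byte[1]=0x28 cont=0 payload=0x28=40: acc |= 40<<7 -> acc=5228 shift=14 [end]
Varint 1: bytes[0:2] = EC 28 -> value 5228 (2 byte(s))
  byte[2]=0xC8 cont=1 payload=0x48=72: acc |= 72<<0 -> acc=72 shift=7
  byte[3]=0x49 cont=0 payload=0x49=73: acc |= 73<<7 -> acc=9416 shift=14 [end]
Varint 2: bytes[2:4] = C8 49 -> value 9416 (2 byte(s))
  byte[4]=0x26 cont=0 payload=0x26=38: acc |= 38<<0 -> acc=38 shift=7 [end]
Varint 3: bytes[4:5] = 26 -> value 38 (1 byte(s))
  byte[5]=0x04 cont=0 payload=0x04=4: acc |= 4<<0 -> acc=4 shift=7 [end]
Varint 4: bytes[5:6] = 04 -> value 4 (1 byte(s))
  byte[6]=0x68 cont=0 payload=0x68=104: acc |= 104<<0 -> acc=104 shift=7 [end]
Varint 5: bytes[6:7] = 68 -> value 104 (1 byte(s))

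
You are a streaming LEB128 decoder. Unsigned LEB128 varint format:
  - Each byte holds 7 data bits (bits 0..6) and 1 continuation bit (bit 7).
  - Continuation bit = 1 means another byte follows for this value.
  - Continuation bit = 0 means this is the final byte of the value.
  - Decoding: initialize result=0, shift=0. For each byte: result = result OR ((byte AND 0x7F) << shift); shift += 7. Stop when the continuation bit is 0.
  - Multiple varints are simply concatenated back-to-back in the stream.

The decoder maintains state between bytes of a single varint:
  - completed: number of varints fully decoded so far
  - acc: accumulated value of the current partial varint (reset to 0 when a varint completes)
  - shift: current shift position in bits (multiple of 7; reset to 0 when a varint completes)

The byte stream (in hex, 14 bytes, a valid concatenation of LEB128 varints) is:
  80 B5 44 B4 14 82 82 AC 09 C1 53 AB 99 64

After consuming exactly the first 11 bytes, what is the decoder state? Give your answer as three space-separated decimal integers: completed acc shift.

Answer: 4 0 0

Derivation:
byte[0]=0x80 cont=1 payload=0x00: acc |= 0<<0 -> completed=0 acc=0 shift=7
byte[1]=0xB5 cont=1 payload=0x35: acc |= 53<<7 -> completed=0 acc=6784 shift=14
byte[2]=0x44 cont=0 payload=0x44: varint #1 complete (value=1120896); reset -> completed=1 acc=0 shift=0
byte[3]=0xB4 cont=1 payload=0x34: acc |= 52<<0 -> completed=1 acc=52 shift=7
byte[4]=0x14 cont=0 payload=0x14: varint #2 complete (value=2612); reset -> completed=2 acc=0 shift=0
byte[5]=0x82 cont=1 payload=0x02: acc |= 2<<0 -> completed=2 acc=2 shift=7
byte[6]=0x82 cont=1 payload=0x02: acc |= 2<<7 -> completed=2 acc=258 shift=14
byte[7]=0xAC cont=1 payload=0x2C: acc |= 44<<14 -> completed=2 acc=721154 shift=21
byte[8]=0x09 cont=0 payload=0x09: varint #3 complete (value=19595522); reset -> completed=3 acc=0 shift=0
byte[9]=0xC1 cont=1 payload=0x41: acc |= 65<<0 -> completed=3 acc=65 shift=7
byte[10]=0x53 cont=0 payload=0x53: varint #4 complete (value=10689); reset -> completed=4 acc=0 shift=0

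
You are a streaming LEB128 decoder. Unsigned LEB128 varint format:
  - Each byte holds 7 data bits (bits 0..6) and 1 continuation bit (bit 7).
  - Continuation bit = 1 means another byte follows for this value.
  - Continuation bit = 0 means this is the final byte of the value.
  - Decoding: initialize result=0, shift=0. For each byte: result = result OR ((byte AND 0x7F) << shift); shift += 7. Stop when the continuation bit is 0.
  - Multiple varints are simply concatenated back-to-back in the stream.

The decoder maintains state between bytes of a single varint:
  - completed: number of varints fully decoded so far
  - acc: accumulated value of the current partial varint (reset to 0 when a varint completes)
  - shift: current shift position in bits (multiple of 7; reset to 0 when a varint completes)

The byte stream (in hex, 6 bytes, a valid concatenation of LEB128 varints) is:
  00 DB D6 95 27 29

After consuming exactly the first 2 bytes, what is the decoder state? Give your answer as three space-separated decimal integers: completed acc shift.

byte[0]=0x00 cont=0 payload=0x00: varint #1 complete (value=0); reset -> completed=1 acc=0 shift=0
byte[1]=0xDB cont=1 payload=0x5B: acc |= 91<<0 -> completed=1 acc=91 shift=7

Answer: 1 91 7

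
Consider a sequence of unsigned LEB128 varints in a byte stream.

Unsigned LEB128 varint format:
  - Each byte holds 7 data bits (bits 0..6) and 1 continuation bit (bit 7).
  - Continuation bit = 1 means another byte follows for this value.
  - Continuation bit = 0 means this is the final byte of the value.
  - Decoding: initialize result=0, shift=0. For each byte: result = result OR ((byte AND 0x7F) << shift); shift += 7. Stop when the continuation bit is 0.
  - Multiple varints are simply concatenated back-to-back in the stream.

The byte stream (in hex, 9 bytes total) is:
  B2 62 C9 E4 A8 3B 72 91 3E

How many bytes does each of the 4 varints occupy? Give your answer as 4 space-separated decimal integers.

Answer: 2 4 1 2

Derivation:
  byte[0]=0xB2 cont=1 payload=0x32=50: acc |= 50<<0 -> acc=50 shift=7
  byte[1]=0x62 cont=0 payload=0x62=98: acc |= 98<<7 -> acc=12594 shift=14 [end]
Varint 1: bytes[0:2] = B2 62 -> value 12594 (2 byte(s))
  byte[2]=0xC9 cont=1 payload=0x49=73: acc |= 73<<0 -> acc=73 shift=7
  byte[3]=0xE4 cont=1 payload=0x64=100: acc |= 100<<7 -> acc=12873 shift=14
  byte[4]=0xA8 cont=1 payload=0x28=40: acc |= 40<<14 -> acc=668233 shift=21
  byte[5]=0x3B cont=0 payload=0x3B=59: acc |= 59<<21 -> acc=124400201 shift=28 [end]
Varint 2: bytes[2:6] = C9 E4 A8 3B -> value 124400201 (4 byte(s))
  byte[6]=0x72 cont=0 payload=0x72=114: acc |= 114<<0 -> acc=114 shift=7 [end]
Varint 3: bytes[6:7] = 72 -> value 114 (1 byte(s))
  byte[7]=0x91 cont=1 payload=0x11=17: acc |= 17<<0 -> acc=17 shift=7
  byte[8]=0x3E cont=0 payload=0x3E=62: acc |= 62<<7 -> acc=7953 shift=14 [end]
Varint 4: bytes[7:9] = 91 3E -> value 7953 (2 byte(s))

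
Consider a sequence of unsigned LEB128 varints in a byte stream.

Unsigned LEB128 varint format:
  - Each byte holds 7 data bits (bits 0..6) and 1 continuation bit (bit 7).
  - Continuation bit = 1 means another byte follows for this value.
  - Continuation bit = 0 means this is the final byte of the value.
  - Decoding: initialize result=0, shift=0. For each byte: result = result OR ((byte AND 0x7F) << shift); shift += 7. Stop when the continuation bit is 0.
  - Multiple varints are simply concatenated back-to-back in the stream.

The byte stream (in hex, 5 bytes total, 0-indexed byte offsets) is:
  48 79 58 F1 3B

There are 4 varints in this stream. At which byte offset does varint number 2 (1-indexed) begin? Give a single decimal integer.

  byte[0]=0x48 cont=0 payload=0x48=72: acc |= 72<<0 -> acc=72 shift=7 [end]
Varint 1: bytes[0:1] = 48 -> value 72 (1 byte(s))
  byte[1]=0x79 cont=0 payload=0x79=121: acc |= 121<<0 -> acc=121 shift=7 [end]
Varint 2: bytes[1:2] = 79 -> value 121 (1 byte(s))
  byte[2]=0x58 cont=0 payload=0x58=88: acc |= 88<<0 -> acc=88 shift=7 [end]
Varint 3: bytes[2:3] = 58 -> value 88 (1 byte(s))
  byte[3]=0xF1 cont=1 payload=0x71=113: acc |= 113<<0 -> acc=113 shift=7
  byte[4]=0x3B cont=0 payload=0x3B=59: acc |= 59<<7 -> acc=7665 shift=14 [end]
Varint 4: bytes[3:5] = F1 3B -> value 7665 (2 byte(s))

Answer: 1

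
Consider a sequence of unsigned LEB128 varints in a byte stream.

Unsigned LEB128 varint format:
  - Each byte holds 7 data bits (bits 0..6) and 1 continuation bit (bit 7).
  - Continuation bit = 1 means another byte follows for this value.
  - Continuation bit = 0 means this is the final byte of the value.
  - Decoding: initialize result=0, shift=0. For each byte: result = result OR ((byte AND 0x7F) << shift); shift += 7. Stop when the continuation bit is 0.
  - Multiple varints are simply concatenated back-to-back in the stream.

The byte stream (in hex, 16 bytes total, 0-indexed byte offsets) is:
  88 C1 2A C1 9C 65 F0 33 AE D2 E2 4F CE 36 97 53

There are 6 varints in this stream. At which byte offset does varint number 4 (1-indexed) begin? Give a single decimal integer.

Answer: 8

Derivation:
  byte[0]=0x88 cont=1 payload=0x08=8: acc |= 8<<0 -> acc=8 shift=7
  byte[1]=0xC1 cont=1 payload=0x41=65: acc |= 65<<7 -> acc=8328 shift=14
  byte[2]=0x2A cont=0 payload=0x2A=42: acc |= 42<<14 -> acc=696456 shift=21 [end]
Varint 1: bytes[0:3] = 88 C1 2A -> value 696456 (3 byte(s))
  byte[3]=0xC1 cont=1 payload=0x41=65: acc |= 65<<0 -> acc=65 shift=7
  byte[4]=0x9C cont=1 payload=0x1C=28: acc |= 28<<7 -> acc=3649 shift=14
  byte[5]=0x65 cont=0 payload=0x65=101: acc |= 101<<14 -> acc=1658433 shift=21 [end]
Varint 2: bytes[3:6] = C1 9C 65 -> value 1658433 (3 byte(s))
  byte[6]=0xF0 cont=1 payload=0x70=112: acc |= 112<<0 -> acc=112 shift=7
  byte[7]=0x33 cont=0 payload=0x33=51: acc |= 51<<7 -> acc=6640 shift=14 [end]
Varint 3: bytes[6:8] = F0 33 -> value 6640 (2 byte(s))
  byte[8]=0xAE cont=1 payload=0x2E=46: acc |= 46<<0 -> acc=46 shift=7
  byte[9]=0xD2 cont=1 payload=0x52=82: acc |= 82<<7 -> acc=10542 shift=14
  byte[10]=0xE2 cont=1 payload=0x62=98: acc |= 98<<14 -> acc=1616174 shift=21
  byte[11]=0x4F cont=0 payload=0x4F=79: acc |= 79<<21 -> acc=167291182 shift=28 [end]
Varint 4: bytes[8:12] = AE D2 E2 4F -> value 167291182 (4 byte(s))
  byte[12]=0xCE cont=1 payload=0x4E=78: acc |= 78<<0 -> acc=78 shift=7
  byte[13]=0x36 cont=0 payload=0x36=54: acc |= 54<<7 -> acc=6990 shift=14 [end]
Varint 5: bytes[12:14] = CE 36 -> value 6990 (2 byte(s))
  byte[14]=0x97 cont=1 payload=0x17=23: acc |= 23<<0 -> acc=23 shift=7
  byte[15]=0x53 cont=0 payload=0x53=83: acc |= 83<<7 -> acc=10647 shift=14 [end]
Varint 6: bytes[14:16] = 97 53 -> value 10647 (2 byte(s))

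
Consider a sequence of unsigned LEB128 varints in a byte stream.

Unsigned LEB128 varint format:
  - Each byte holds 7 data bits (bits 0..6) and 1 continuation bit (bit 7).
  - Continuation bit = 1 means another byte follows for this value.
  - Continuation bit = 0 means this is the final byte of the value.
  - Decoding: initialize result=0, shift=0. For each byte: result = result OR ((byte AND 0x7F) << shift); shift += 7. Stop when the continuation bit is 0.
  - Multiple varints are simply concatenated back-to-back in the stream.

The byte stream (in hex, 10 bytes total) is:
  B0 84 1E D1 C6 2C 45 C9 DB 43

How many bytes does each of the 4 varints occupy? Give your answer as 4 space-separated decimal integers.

  byte[0]=0xB0 cont=1 payload=0x30=48: acc |= 48<<0 -> acc=48 shift=7
  byte[1]=0x84 cont=1 payload=0x04=4: acc |= 4<<7 -> acc=560 shift=14
  byte[2]=0x1E cont=0 payload=0x1E=30: acc |= 30<<14 -> acc=492080 shift=21 [end]
Varint 1: bytes[0:3] = B0 84 1E -> value 492080 (3 byte(s))
  byte[3]=0xD1 cont=1 payload=0x51=81: acc |= 81<<0 -> acc=81 shift=7
  byte[4]=0xC6 cont=1 payload=0x46=70: acc |= 70<<7 -> acc=9041 shift=14
  byte[5]=0x2C cont=0 payload=0x2C=44: acc |= 44<<14 -> acc=729937 shift=21 [end]
Varint 2: bytes[3:6] = D1 C6 2C -> value 729937 (3 byte(s))
  byte[6]=0x45 cont=0 payload=0x45=69: acc |= 69<<0 -> acc=69 shift=7 [end]
Varint 3: bytes[6:7] = 45 -> value 69 (1 byte(s))
  byte[7]=0xC9 cont=1 payload=0x49=73: acc |= 73<<0 -> acc=73 shift=7
  byte[8]=0xDB cont=1 payload=0x5B=91: acc |= 91<<7 -> acc=11721 shift=14
  byte[9]=0x43 cont=0 payload=0x43=67: acc |= 67<<14 -> acc=1109449 shift=21 [end]
Varint 4: bytes[7:10] = C9 DB 43 -> value 1109449 (3 byte(s))

Answer: 3 3 1 3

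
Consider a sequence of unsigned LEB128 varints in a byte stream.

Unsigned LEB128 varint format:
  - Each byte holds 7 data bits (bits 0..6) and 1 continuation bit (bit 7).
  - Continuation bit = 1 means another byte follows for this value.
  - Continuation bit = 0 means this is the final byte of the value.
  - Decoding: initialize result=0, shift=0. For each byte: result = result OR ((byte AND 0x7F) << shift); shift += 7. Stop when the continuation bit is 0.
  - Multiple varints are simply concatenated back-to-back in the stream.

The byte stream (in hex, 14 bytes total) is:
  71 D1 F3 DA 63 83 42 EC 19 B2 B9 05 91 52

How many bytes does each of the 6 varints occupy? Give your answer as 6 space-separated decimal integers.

  byte[0]=0x71 cont=0 payload=0x71=113: acc |= 113<<0 -> acc=113 shift=7 [end]
Varint 1: bytes[0:1] = 71 -> value 113 (1 byte(s))
  byte[1]=0xD1 cont=1 payload=0x51=81: acc |= 81<<0 -> acc=81 shift=7
  byte[2]=0xF3 cont=1 payload=0x73=115: acc |= 115<<7 -> acc=14801 shift=14
  byte[3]=0xDA cont=1 payload=0x5A=90: acc |= 90<<14 -> acc=1489361 shift=21
  byte[4]=0x63 cont=0 payload=0x63=99: acc |= 99<<21 -> acc=209107409 shift=28 [end]
Varint 2: bytes[1:5] = D1 F3 DA 63 -> value 209107409 (4 byte(s))
  byte[5]=0x83 cont=1 payload=0x03=3: acc |= 3<<0 -> acc=3 shift=7
  byte[6]=0x42 cont=0 payload=0x42=66: acc |= 66<<7 -> acc=8451 shift=14 [end]
Varint 3: bytes[5:7] = 83 42 -> value 8451 (2 byte(s))
  byte[7]=0xEC cont=1 payload=0x6C=108: acc |= 108<<0 -> acc=108 shift=7
  byte[8]=0x19 cont=0 payload=0x19=25: acc |= 25<<7 -> acc=3308 shift=14 [end]
Varint 4: bytes[7:9] = EC 19 -> value 3308 (2 byte(s))
  byte[9]=0xB2 cont=1 payload=0x32=50: acc |= 50<<0 -> acc=50 shift=7
  byte[10]=0xB9 cont=1 payload=0x39=57: acc |= 57<<7 -> acc=7346 shift=14
  byte[11]=0x05 cont=0 payload=0x05=5: acc |= 5<<14 -> acc=89266 shift=21 [end]
Varint 5: bytes[9:12] = B2 B9 05 -> value 89266 (3 byte(s))
  byte[12]=0x91 cont=1 payload=0x11=17: acc |= 17<<0 -> acc=17 shift=7
  byte[13]=0x52 cont=0 payload=0x52=82: acc |= 82<<7 -> acc=10513 shift=14 [end]
Varint 6: bytes[12:14] = 91 52 -> value 10513 (2 byte(s))

Answer: 1 4 2 2 3 2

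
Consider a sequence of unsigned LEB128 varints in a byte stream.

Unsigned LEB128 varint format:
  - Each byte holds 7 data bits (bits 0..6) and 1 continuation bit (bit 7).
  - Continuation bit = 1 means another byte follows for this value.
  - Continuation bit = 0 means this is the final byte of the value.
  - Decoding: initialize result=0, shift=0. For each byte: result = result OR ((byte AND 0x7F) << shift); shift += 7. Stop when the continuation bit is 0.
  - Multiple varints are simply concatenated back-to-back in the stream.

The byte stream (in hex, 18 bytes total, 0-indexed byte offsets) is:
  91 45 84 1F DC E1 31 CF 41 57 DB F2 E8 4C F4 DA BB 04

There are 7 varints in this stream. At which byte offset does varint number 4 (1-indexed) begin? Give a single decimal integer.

  byte[0]=0x91 cont=1 payload=0x11=17: acc |= 17<<0 -> acc=17 shift=7
  byte[1]=0x45 cont=0 payload=0x45=69: acc |= 69<<7 -> acc=8849 shift=14 [end]
Varint 1: bytes[0:2] = 91 45 -> value 8849 (2 byte(s))
  byte[2]=0x84 cont=1 payload=0x04=4: acc |= 4<<0 -> acc=4 shift=7
  byte[3]=0x1F cont=0 payload=0x1F=31: acc |= 31<<7 -> acc=3972 shift=14 [end]
Varint 2: bytes[2:4] = 84 1F -> value 3972 (2 byte(s))
  byte[4]=0xDC cont=1 payload=0x5C=92: acc |= 92<<0 -> acc=92 shift=7
  byte[5]=0xE1 cont=1 payload=0x61=97: acc |= 97<<7 -> acc=12508 shift=14
  byte[6]=0x31 cont=0 payload=0x31=49: acc |= 49<<14 -> acc=815324 shift=21 [end]
Varint 3: bytes[4:7] = DC E1 31 -> value 815324 (3 byte(s))
  byte[7]=0xCF cont=1 payload=0x4F=79: acc |= 79<<0 -> acc=79 shift=7
  byte[8]=0x41 cont=0 payload=0x41=65: acc |= 65<<7 -> acc=8399 shift=14 [end]
Varint 4: bytes[7:9] = CF 41 -> value 8399 (2 byte(s))
  byte[9]=0x57 cont=0 payload=0x57=87: acc |= 87<<0 -> acc=87 shift=7 [end]
Varint 5: bytes[9:10] = 57 -> value 87 (1 byte(s))
  byte[10]=0xDB cont=1 payload=0x5B=91: acc |= 91<<0 -> acc=91 shift=7
  byte[11]=0xF2 cont=1 payload=0x72=114: acc |= 114<<7 -> acc=14683 shift=14
  byte[12]=0xE8 cont=1 payload=0x68=104: acc |= 104<<14 -> acc=1718619 shift=21
  byte[13]=0x4C cont=0 payload=0x4C=76: acc |= 76<<21 -> acc=161102171 shift=28 [end]
Varint 6: bytes[10:14] = DB F2 E8 4C -> value 161102171 (4 byte(s))
  byte[14]=0xF4 cont=1 payload=0x74=116: acc |= 116<<0 -> acc=116 shift=7
  byte[15]=0xDA cont=1 payload=0x5A=90: acc |= 90<<7 -> acc=11636 shift=14
  byte[16]=0xBB cont=1 payload=0x3B=59: acc |= 59<<14 -> acc=978292 shift=21
  byte[17]=0x04 cont=0 payload=0x04=4: acc |= 4<<21 -> acc=9366900 shift=28 [end]
Varint 7: bytes[14:18] = F4 DA BB 04 -> value 9366900 (4 byte(s))

Answer: 7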